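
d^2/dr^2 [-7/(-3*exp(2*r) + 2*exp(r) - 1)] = 14*((1 - 6*exp(r))*(3*exp(2*r) - 2*exp(r) + 1) + 4*(3*exp(r) - 1)^2*exp(r))*exp(r)/(3*exp(2*r) - 2*exp(r) + 1)^3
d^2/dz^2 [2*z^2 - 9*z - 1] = 4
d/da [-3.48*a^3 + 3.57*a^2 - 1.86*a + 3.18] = -10.44*a^2 + 7.14*a - 1.86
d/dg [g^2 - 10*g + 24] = 2*g - 10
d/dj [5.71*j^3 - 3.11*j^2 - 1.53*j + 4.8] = 17.13*j^2 - 6.22*j - 1.53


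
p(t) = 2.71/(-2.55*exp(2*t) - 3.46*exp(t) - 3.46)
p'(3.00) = 0.00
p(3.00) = 0.00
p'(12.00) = 0.00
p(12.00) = 0.00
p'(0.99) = 0.13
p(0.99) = -0.09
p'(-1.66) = 0.13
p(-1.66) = -0.64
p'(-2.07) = 0.09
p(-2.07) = -0.69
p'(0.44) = 0.21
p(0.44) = -0.18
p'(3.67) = 0.00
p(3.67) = -0.00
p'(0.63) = 0.18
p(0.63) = -0.14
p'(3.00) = 0.00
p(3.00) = -0.00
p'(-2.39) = 0.07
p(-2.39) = -0.71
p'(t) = 2.71*(5.1*exp(2*t) + 3.46*exp(t))/(-2.55*exp(2*t) - 3.46*exp(t) - 3.46)^2 = (13.821*exp(t) + 9.3766)*exp(t)/(2.55*exp(2*t) + 3.46*exp(t) + 3.46)^2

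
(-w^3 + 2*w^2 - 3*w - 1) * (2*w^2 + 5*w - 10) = -2*w^5 - w^4 + 14*w^3 - 37*w^2 + 25*w + 10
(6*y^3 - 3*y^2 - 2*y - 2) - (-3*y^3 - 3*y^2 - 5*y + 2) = 9*y^3 + 3*y - 4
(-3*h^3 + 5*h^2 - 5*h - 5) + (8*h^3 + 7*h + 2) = 5*h^3 + 5*h^2 + 2*h - 3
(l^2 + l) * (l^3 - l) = l^5 + l^4 - l^3 - l^2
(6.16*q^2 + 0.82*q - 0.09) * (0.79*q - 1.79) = 4.8664*q^3 - 10.3786*q^2 - 1.5389*q + 0.1611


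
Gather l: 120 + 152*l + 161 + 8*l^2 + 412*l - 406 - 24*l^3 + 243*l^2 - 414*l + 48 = -24*l^3 + 251*l^2 + 150*l - 77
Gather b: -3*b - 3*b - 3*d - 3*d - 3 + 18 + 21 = -6*b - 6*d + 36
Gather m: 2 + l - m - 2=l - m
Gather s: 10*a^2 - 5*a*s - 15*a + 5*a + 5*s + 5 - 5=10*a^2 - 10*a + s*(5 - 5*a)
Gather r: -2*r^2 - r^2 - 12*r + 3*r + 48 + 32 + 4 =-3*r^2 - 9*r + 84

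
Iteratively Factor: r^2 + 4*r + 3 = (r + 1)*(r + 3)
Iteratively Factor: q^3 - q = (q - 1)*(q^2 + q) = (q - 1)*(q + 1)*(q)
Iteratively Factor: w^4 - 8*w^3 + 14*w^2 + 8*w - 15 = (w - 3)*(w^3 - 5*w^2 - w + 5) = (w - 5)*(w - 3)*(w^2 - 1) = (w - 5)*(w - 3)*(w - 1)*(w + 1)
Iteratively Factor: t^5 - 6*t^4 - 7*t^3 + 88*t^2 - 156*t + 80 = (t - 2)*(t^4 - 4*t^3 - 15*t^2 + 58*t - 40) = (t - 2)*(t + 4)*(t^3 - 8*t^2 + 17*t - 10) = (t - 5)*(t - 2)*(t + 4)*(t^2 - 3*t + 2) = (t - 5)*(t - 2)*(t - 1)*(t + 4)*(t - 2)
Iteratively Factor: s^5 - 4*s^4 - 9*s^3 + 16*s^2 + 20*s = (s + 1)*(s^4 - 5*s^3 - 4*s^2 + 20*s) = s*(s + 1)*(s^3 - 5*s^2 - 4*s + 20) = s*(s - 5)*(s + 1)*(s^2 - 4) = s*(s - 5)*(s - 2)*(s + 1)*(s + 2)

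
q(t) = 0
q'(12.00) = 0.00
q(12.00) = 0.00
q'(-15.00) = 0.00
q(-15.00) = 0.00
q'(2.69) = 0.00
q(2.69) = 0.00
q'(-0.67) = 0.00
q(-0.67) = 0.00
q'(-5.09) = 0.00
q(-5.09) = 0.00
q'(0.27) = 0.00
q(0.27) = 0.00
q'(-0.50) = 0.00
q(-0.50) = 0.00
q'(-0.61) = 0.00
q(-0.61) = 0.00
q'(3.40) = 0.00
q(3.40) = 0.00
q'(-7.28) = 0.00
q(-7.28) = 0.00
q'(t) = 0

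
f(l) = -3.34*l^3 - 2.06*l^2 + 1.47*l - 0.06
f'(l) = -10.02*l^2 - 4.12*l + 1.47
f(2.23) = -44.07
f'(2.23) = -57.55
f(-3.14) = 78.42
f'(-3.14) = -84.39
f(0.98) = -3.74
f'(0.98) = -12.19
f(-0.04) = -0.12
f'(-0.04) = 1.62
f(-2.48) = 34.57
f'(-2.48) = -49.94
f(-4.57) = 268.98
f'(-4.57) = -188.97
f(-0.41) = -0.78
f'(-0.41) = 1.47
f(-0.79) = -0.86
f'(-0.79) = -1.53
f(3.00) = -104.37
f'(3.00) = -101.07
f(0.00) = -0.06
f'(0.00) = 1.47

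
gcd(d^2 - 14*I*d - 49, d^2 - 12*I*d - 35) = d - 7*I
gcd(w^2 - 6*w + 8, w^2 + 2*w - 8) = w - 2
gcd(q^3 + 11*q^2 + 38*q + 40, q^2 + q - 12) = q + 4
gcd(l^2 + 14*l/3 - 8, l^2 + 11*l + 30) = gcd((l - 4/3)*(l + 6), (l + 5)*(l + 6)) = l + 6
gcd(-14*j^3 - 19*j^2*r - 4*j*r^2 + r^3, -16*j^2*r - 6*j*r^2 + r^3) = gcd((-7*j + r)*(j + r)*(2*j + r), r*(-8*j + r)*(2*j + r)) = 2*j + r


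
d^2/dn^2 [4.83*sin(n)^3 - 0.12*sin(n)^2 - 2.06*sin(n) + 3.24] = -1.5625*sin(n) + 10.8675*sin(3*n) - 0.24*cos(2*n)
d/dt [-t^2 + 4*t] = 4 - 2*t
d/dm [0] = 0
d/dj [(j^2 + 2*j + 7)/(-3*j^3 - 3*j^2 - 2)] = (3*j^4 + 12*j^3 + 69*j^2 + 38*j - 4)/(9*j^6 + 18*j^5 + 9*j^4 + 12*j^3 + 12*j^2 + 4)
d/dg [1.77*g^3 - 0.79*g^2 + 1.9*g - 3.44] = 5.31*g^2 - 1.58*g + 1.9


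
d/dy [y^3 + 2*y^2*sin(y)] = y*(2*y*cos(y) + 3*y + 4*sin(y))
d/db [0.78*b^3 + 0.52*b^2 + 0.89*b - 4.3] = 2.34*b^2 + 1.04*b + 0.89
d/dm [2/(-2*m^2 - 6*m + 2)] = (2*m + 3)/(m^2 + 3*m - 1)^2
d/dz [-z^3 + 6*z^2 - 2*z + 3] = -3*z^2 + 12*z - 2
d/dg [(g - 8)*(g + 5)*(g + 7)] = 3*g^2 + 8*g - 61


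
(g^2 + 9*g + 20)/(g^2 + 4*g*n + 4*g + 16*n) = (g + 5)/(g + 4*n)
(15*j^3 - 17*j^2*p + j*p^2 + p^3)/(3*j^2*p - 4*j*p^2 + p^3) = (5*j + p)/p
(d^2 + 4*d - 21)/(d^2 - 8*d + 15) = (d + 7)/(d - 5)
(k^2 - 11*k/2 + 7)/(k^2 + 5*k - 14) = (k - 7/2)/(k + 7)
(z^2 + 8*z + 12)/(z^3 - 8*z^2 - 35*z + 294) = (z + 2)/(z^2 - 14*z + 49)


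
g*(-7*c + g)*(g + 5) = -7*c*g^2 - 35*c*g + g^3 + 5*g^2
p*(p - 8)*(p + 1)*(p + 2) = p^4 - 5*p^3 - 22*p^2 - 16*p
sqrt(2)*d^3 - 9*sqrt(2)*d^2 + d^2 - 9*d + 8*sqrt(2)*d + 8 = (d - 8)*(d - 1)*(sqrt(2)*d + 1)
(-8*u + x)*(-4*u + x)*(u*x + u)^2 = 32*u^4*x^2 + 64*u^4*x + 32*u^4 - 12*u^3*x^3 - 24*u^3*x^2 - 12*u^3*x + u^2*x^4 + 2*u^2*x^3 + u^2*x^2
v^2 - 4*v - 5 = (v - 5)*(v + 1)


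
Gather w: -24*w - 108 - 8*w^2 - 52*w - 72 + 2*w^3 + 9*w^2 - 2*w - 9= 2*w^3 + w^2 - 78*w - 189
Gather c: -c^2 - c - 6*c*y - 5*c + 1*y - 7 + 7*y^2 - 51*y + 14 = -c^2 + c*(-6*y - 6) + 7*y^2 - 50*y + 7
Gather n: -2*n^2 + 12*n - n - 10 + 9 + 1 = -2*n^2 + 11*n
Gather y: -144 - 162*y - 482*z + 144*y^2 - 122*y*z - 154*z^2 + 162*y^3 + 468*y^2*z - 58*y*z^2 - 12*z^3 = 162*y^3 + y^2*(468*z + 144) + y*(-58*z^2 - 122*z - 162) - 12*z^3 - 154*z^2 - 482*z - 144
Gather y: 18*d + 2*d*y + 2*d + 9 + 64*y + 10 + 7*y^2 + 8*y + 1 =20*d + 7*y^2 + y*(2*d + 72) + 20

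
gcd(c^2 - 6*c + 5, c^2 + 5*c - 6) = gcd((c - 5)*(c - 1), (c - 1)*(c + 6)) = c - 1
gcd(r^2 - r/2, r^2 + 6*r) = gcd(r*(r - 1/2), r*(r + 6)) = r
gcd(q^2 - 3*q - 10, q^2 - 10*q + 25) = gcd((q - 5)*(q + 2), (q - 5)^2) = q - 5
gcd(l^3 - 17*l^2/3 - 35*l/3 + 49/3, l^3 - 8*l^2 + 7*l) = l^2 - 8*l + 7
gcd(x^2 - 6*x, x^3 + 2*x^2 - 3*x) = x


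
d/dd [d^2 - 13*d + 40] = 2*d - 13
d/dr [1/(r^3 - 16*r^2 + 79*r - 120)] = (-3*r^2 + 32*r - 79)/(r^3 - 16*r^2 + 79*r - 120)^2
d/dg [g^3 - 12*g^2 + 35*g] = 3*g^2 - 24*g + 35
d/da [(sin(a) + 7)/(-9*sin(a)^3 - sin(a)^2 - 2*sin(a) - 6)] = (18*sin(a)^3 + 190*sin(a)^2 + 14*sin(a) + 8)*cos(a)/(9*sin(a)^3 + sin(a)^2 + 2*sin(a) + 6)^2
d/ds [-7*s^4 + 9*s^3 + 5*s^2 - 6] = s*(-28*s^2 + 27*s + 10)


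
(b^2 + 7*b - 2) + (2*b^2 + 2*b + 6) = 3*b^2 + 9*b + 4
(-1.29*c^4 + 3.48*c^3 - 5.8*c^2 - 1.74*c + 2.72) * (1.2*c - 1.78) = -1.548*c^5 + 6.4722*c^4 - 13.1544*c^3 + 8.236*c^2 + 6.3612*c - 4.8416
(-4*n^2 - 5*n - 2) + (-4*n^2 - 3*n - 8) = -8*n^2 - 8*n - 10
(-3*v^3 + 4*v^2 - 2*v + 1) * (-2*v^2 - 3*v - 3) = 6*v^5 + v^4 + v^3 - 8*v^2 + 3*v - 3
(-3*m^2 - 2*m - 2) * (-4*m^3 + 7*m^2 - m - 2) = 12*m^5 - 13*m^4 - 3*m^3 - 6*m^2 + 6*m + 4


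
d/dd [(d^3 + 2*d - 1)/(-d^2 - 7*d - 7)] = (-d^4 - 14*d^3 - 19*d^2 - 2*d - 21)/(d^4 + 14*d^3 + 63*d^2 + 98*d + 49)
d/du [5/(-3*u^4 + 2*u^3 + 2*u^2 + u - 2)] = 5*(12*u^3 - 6*u^2 - 4*u - 1)/(-3*u^4 + 2*u^3 + 2*u^2 + u - 2)^2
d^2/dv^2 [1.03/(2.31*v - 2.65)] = 10.992366/(2.31*v - 2.65)^3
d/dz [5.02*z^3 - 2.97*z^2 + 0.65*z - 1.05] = 15.06*z^2 - 5.94*z + 0.65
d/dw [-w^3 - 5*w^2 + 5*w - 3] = -3*w^2 - 10*w + 5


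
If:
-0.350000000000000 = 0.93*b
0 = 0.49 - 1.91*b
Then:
No Solution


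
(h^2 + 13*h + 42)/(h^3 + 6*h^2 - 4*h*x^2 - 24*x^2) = (-h - 7)/(-h^2 + 4*x^2)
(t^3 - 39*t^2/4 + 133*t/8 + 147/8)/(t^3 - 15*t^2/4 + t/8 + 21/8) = (t - 7)/(t - 1)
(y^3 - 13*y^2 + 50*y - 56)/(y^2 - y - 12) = (y^2 - 9*y + 14)/(y + 3)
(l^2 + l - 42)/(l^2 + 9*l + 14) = (l - 6)/(l + 2)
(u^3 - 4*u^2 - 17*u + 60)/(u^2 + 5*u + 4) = (u^2 - 8*u + 15)/(u + 1)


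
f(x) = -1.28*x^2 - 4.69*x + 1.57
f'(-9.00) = 18.35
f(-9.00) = -59.90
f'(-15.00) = 33.71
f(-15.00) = -216.08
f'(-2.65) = 2.09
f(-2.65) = 5.01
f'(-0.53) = -3.33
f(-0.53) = 3.70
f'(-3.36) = 3.91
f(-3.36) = 2.88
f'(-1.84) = 0.02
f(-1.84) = 5.87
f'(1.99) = -9.78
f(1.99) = -12.83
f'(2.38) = -10.78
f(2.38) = -16.84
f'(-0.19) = -4.20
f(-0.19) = 2.41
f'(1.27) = -7.94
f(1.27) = -6.45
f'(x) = -2.56*x - 4.69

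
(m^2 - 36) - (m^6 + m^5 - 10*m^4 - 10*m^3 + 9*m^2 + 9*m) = -m^6 - m^5 + 10*m^4 + 10*m^3 - 8*m^2 - 9*m - 36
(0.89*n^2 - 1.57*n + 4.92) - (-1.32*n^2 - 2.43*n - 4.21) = 2.21*n^2 + 0.86*n + 9.13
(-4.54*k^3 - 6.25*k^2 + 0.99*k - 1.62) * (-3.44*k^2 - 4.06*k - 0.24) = 15.6176*k^5 + 39.9324*k^4 + 23.059*k^3 + 3.0534*k^2 + 6.3396*k + 0.3888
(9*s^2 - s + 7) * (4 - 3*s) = -27*s^3 + 39*s^2 - 25*s + 28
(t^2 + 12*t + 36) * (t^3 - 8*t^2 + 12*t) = t^5 + 4*t^4 - 48*t^3 - 144*t^2 + 432*t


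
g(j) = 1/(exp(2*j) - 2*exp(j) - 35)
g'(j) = (-2*exp(2*j) + 2*exp(j))/(exp(2*j) - 2*exp(j) - 35)^2 = 2*(1 - exp(j))*exp(j)/(-exp(2*j) + 2*exp(j) + 35)^2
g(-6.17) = -0.03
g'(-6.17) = 0.00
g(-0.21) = -0.03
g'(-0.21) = 0.00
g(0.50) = -0.03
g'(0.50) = -0.00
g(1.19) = -0.03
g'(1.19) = -0.02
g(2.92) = 0.00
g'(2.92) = -0.01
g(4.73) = 0.00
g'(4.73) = -0.00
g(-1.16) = -0.03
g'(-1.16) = 0.00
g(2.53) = 0.01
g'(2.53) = -0.03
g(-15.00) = -0.03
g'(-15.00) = 0.00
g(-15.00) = -0.03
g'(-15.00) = 0.00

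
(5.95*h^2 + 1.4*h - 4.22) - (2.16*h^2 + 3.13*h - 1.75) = 3.79*h^2 - 1.73*h - 2.47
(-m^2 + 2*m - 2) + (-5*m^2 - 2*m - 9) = -6*m^2 - 11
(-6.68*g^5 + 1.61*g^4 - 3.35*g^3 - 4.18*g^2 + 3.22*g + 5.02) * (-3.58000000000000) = 23.9144*g^5 - 5.7638*g^4 + 11.993*g^3 + 14.9644*g^2 - 11.5276*g - 17.9716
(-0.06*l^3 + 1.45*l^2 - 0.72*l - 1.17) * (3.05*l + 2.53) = -0.183*l^4 + 4.2707*l^3 + 1.4725*l^2 - 5.3901*l - 2.9601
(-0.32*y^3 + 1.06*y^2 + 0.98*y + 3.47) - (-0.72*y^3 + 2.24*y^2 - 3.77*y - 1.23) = 0.4*y^3 - 1.18*y^2 + 4.75*y + 4.7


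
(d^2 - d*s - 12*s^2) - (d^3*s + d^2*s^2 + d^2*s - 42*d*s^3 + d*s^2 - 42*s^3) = -d^3*s - d^2*s^2 - d^2*s + d^2 + 42*d*s^3 - d*s^2 - d*s + 42*s^3 - 12*s^2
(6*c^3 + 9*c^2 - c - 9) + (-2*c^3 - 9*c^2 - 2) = 4*c^3 - c - 11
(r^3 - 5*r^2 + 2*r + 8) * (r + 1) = r^4 - 4*r^3 - 3*r^2 + 10*r + 8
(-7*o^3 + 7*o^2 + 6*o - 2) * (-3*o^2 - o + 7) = 21*o^5 - 14*o^4 - 74*o^3 + 49*o^2 + 44*o - 14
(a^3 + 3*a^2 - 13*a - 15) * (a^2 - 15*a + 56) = a^5 - 12*a^4 - 2*a^3 + 348*a^2 - 503*a - 840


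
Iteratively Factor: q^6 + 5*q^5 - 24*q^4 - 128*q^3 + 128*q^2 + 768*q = (q - 3)*(q^5 + 8*q^4 - 128*q^2 - 256*q) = q*(q - 3)*(q^4 + 8*q^3 - 128*q - 256) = q*(q - 3)*(q + 4)*(q^3 + 4*q^2 - 16*q - 64) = q*(q - 3)*(q + 4)^2*(q^2 - 16) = q*(q - 4)*(q - 3)*(q + 4)^2*(q + 4)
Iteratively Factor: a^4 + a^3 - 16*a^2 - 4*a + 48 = (a + 4)*(a^3 - 3*a^2 - 4*a + 12) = (a - 2)*(a + 4)*(a^2 - a - 6) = (a - 2)*(a + 2)*(a + 4)*(a - 3)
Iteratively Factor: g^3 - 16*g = (g + 4)*(g^2 - 4*g) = (g - 4)*(g + 4)*(g)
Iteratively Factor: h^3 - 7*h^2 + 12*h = (h)*(h^2 - 7*h + 12) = h*(h - 4)*(h - 3)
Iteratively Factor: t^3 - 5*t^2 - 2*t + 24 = (t + 2)*(t^2 - 7*t + 12) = (t - 4)*(t + 2)*(t - 3)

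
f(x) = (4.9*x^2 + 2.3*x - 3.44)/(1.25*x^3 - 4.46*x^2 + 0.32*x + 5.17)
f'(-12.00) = -0.01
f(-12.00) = -0.24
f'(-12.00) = -0.01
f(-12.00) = -0.24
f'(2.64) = -38.57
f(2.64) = -17.77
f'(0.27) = 0.82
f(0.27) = -0.50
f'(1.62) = 88.51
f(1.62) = -18.73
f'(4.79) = -1.82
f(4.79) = 2.87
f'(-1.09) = 4.41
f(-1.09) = 0.06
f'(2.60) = -31.39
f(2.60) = -16.38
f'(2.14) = -2.94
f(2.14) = -10.31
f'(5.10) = -1.29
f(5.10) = 2.40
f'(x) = (9.8*x + 2.3)/(1.25*x^3 - 4.46*x^2 + 0.32*x + 5.17) + (-3.75*x^2 + 8.92*x - 0.32)*(4.9*x^2 + 2.3*x - 3.44)/(1.25*x^3 - 4.46*x^2 + 0.32*x + 5.17)^2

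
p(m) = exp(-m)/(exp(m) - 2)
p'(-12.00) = 81377.40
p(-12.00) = -81377.65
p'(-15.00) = 1634508.69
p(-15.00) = -1634508.94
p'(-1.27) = 1.73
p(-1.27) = -2.07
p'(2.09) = -0.05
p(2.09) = 0.02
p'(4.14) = -0.00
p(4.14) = 0.00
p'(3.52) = -0.00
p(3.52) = 0.00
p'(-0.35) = 0.50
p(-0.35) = -1.10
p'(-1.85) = 3.16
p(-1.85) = -3.45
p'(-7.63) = 1029.52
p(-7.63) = -1029.78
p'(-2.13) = 4.19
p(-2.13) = -4.47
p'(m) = -exp(-m)/(exp(m) - 2) - 1/(exp(m) - 2)^2 = 2*(1 - exp(m))*exp(-m)/(exp(2*m) - 4*exp(m) + 4)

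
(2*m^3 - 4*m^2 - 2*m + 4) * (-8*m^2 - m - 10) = -16*m^5 + 30*m^4 + 10*m^2 + 16*m - 40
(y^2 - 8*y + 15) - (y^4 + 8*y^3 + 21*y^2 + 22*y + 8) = -y^4 - 8*y^3 - 20*y^2 - 30*y + 7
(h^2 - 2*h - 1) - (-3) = h^2 - 2*h + 2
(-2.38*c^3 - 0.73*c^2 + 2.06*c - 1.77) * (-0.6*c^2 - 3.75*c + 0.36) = 1.428*c^5 + 9.363*c^4 + 0.6447*c^3 - 6.9258*c^2 + 7.3791*c - 0.6372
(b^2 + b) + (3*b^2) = 4*b^2 + b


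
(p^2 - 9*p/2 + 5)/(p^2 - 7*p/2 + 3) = (2*p - 5)/(2*p - 3)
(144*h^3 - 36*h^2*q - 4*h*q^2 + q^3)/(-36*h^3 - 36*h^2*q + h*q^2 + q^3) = (-4*h + q)/(h + q)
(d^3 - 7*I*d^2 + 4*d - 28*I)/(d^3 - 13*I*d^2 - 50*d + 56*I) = (d + 2*I)/(d - 4*I)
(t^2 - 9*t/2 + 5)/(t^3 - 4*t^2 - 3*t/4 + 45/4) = 2*(t - 2)/(2*t^2 - 3*t - 9)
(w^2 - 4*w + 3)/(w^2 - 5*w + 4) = (w - 3)/(w - 4)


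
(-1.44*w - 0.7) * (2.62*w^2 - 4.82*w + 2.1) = -3.7728*w^3 + 5.1068*w^2 + 0.35*w - 1.47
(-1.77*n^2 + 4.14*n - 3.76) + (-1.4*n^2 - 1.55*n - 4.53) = -3.17*n^2 + 2.59*n - 8.29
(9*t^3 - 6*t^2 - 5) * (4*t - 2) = 36*t^4 - 42*t^3 + 12*t^2 - 20*t + 10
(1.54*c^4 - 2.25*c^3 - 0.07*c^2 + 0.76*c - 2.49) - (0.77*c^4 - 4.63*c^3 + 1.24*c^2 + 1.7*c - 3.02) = 0.77*c^4 + 2.38*c^3 - 1.31*c^2 - 0.94*c + 0.53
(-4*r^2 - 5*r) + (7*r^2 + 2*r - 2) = 3*r^2 - 3*r - 2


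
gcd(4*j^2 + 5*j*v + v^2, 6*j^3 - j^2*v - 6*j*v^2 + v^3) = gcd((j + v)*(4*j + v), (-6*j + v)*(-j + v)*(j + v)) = j + v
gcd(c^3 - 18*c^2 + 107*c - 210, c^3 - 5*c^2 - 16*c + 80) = c - 5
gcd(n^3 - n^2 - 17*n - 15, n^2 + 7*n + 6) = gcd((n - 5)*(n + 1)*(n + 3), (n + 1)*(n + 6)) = n + 1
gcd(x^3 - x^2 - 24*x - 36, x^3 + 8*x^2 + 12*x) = x + 2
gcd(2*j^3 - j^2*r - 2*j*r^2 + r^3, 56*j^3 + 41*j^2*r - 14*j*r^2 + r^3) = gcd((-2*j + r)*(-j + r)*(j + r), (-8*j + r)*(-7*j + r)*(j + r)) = j + r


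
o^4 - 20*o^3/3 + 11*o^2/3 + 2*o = o*(o - 6)*(o - 1)*(o + 1/3)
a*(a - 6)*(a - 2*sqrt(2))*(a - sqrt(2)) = a^4 - 6*a^3 - 3*sqrt(2)*a^3 + 4*a^2 + 18*sqrt(2)*a^2 - 24*a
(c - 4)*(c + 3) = c^2 - c - 12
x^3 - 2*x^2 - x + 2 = (x - 2)*(x - 1)*(x + 1)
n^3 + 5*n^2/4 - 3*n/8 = n*(n - 1/4)*(n + 3/2)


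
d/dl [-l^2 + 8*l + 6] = 8 - 2*l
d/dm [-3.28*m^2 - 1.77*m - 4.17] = -6.56*m - 1.77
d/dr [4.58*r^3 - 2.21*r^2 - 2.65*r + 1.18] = 13.74*r^2 - 4.42*r - 2.65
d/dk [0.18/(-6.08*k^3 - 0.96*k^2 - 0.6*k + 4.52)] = (3.2832*k^2 + 0.3456*k + 0.108)/(6.08*k^3 + 0.96*k^2 + 0.6*k - 4.52)^2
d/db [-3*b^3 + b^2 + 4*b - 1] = -9*b^2 + 2*b + 4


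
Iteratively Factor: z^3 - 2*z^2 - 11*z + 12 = (z - 1)*(z^2 - z - 12) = (z - 4)*(z - 1)*(z + 3)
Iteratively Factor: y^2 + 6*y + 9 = (y + 3)*(y + 3)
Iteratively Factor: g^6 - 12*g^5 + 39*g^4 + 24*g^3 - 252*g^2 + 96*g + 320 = (g - 5)*(g^5 - 7*g^4 + 4*g^3 + 44*g^2 - 32*g - 64) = (g - 5)*(g - 4)*(g^4 - 3*g^3 - 8*g^2 + 12*g + 16) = (g - 5)*(g - 4)*(g + 2)*(g^3 - 5*g^2 + 2*g + 8) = (g - 5)*(g - 4)^2*(g + 2)*(g^2 - g - 2) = (g - 5)*(g - 4)^2*(g + 1)*(g + 2)*(g - 2)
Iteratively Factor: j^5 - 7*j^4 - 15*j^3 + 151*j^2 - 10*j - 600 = (j + 4)*(j^4 - 11*j^3 + 29*j^2 + 35*j - 150) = (j - 5)*(j + 4)*(j^3 - 6*j^2 - j + 30) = (j - 5)*(j - 3)*(j + 4)*(j^2 - 3*j - 10) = (j - 5)*(j - 3)*(j + 2)*(j + 4)*(j - 5)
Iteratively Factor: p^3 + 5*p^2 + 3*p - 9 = (p + 3)*(p^2 + 2*p - 3) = (p - 1)*(p + 3)*(p + 3)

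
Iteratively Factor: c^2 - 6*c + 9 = (c - 3)*(c - 3)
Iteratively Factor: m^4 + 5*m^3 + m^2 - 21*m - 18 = (m + 3)*(m^3 + 2*m^2 - 5*m - 6) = (m - 2)*(m + 3)*(m^2 + 4*m + 3) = (m - 2)*(m + 3)^2*(m + 1)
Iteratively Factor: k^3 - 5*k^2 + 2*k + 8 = (k + 1)*(k^2 - 6*k + 8) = (k - 2)*(k + 1)*(k - 4)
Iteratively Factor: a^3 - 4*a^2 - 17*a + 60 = (a - 5)*(a^2 + a - 12) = (a - 5)*(a + 4)*(a - 3)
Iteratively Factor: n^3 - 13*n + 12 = (n - 3)*(n^2 + 3*n - 4) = (n - 3)*(n + 4)*(n - 1)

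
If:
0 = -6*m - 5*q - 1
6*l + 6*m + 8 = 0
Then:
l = 5*q/6 - 7/6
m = -5*q/6 - 1/6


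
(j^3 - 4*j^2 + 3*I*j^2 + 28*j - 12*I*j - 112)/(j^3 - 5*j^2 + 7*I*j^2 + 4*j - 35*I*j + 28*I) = (j - 4*I)/(j - 1)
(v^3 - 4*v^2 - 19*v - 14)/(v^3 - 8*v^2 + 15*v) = (v^3 - 4*v^2 - 19*v - 14)/(v*(v^2 - 8*v + 15))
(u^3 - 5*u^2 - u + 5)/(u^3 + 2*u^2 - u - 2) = (u - 5)/(u + 2)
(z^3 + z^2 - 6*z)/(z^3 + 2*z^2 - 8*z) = (z + 3)/(z + 4)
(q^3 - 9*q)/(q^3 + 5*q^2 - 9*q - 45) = q/(q + 5)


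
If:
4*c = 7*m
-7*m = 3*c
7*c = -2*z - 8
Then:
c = 0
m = 0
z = -4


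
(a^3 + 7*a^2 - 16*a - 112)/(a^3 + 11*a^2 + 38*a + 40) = (a^2 + 3*a - 28)/(a^2 + 7*a + 10)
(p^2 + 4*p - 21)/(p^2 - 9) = (p + 7)/(p + 3)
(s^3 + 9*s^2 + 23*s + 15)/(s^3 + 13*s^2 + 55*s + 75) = (s + 1)/(s + 5)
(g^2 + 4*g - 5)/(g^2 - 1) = (g + 5)/(g + 1)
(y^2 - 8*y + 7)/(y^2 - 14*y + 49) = (y - 1)/(y - 7)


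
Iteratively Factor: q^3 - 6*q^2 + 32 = (q - 4)*(q^2 - 2*q - 8) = (q - 4)^2*(q + 2)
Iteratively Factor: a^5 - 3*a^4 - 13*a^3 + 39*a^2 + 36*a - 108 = (a - 3)*(a^4 - 13*a^2 + 36) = (a - 3)*(a + 3)*(a^3 - 3*a^2 - 4*a + 12) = (a - 3)^2*(a + 3)*(a^2 - 4) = (a - 3)^2*(a + 2)*(a + 3)*(a - 2)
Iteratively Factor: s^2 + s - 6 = (s + 3)*(s - 2)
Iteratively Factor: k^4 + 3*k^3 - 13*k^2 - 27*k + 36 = (k - 1)*(k^3 + 4*k^2 - 9*k - 36) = (k - 1)*(k + 3)*(k^2 + k - 12) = (k - 1)*(k + 3)*(k + 4)*(k - 3)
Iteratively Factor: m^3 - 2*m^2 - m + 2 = (m + 1)*(m^2 - 3*m + 2) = (m - 2)*(m + 1)*(m - 1)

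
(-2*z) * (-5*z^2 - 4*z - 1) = 10*z^3 + 8*z^2 + 2*z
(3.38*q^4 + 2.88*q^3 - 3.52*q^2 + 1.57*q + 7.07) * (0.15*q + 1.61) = 0.507*q^5 + 5.8738*q^4 + 4.1088*q^3 - 5.4317*q^2 + 3.5882*q + 11.3827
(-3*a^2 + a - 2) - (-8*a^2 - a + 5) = 5*a^2 + 2*a - 7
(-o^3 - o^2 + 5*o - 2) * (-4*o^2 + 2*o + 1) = 4*o^5 + 2*o^4 - 23*o^3 + 17*o^2 + o - 2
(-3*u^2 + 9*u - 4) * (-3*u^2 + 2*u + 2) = 9*u^4 - 33*u^3 + 24*u^2 + 10*u - 8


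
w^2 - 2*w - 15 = (w - 5)*(w + 3)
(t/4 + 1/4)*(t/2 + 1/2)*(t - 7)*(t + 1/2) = t^4/8 - 9*t^3/16 - 31*t^2/16 - 27*t/16 - 7/16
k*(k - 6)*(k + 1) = k^3 - 5*k^2 - 6*k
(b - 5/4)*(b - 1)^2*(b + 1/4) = b^4 - 3*b^3 + 43*b^2/16 - 3*b/8 - 5/16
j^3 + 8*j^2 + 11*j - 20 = (j - 1)*(j + 4)*(j + 5)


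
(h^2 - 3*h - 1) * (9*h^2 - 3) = 9*h^4 - 27*h^3 - 12*h^2 + 9*h + 3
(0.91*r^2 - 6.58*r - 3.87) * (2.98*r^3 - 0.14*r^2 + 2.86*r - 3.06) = 2.7118*r^5 - 19.7358*r^4 - 8.0088*r^3 - 21.0616*r^2 + 9.0666*r + 11.8422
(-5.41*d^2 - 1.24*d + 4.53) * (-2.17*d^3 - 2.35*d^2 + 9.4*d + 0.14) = 11.7397*d^5 + 15.4043*d^4 - 57.7701*d^3 - 23.0589*d^2 + 42.4084*d + 0.6342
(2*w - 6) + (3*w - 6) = 5*w - 12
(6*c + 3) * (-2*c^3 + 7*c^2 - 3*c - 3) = -12*c^4 + 36*c^3 + 3*c^2 - 27*c - 9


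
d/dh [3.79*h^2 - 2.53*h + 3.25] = 7.58*h - 2.53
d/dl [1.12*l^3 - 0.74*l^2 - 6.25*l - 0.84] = 3.36*l^2 - 1.48*l - 6.25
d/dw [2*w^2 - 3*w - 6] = 4*w - 3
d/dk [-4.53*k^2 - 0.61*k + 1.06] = -9.06*k - 0.61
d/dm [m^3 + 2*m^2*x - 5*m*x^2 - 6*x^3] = 3*m^2 + 4*m*x - 5*x^2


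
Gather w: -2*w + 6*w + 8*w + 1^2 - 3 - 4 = 12*w - 6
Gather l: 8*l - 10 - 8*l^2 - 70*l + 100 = -8*l^2 - 62*l + 90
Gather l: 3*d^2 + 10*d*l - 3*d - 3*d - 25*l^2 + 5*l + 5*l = 3*d^2 - 6*d - 25*l^2 + l*(10*d + 10)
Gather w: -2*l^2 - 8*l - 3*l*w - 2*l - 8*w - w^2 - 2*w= -2*l^2 - 10*l - w^2 + w*(-3*l - 10)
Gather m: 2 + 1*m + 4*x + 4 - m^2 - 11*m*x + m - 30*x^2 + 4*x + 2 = -m^2 + m*(2 - 11*x) - 30*x^2 + 8*x + 8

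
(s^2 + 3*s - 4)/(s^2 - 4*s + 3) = (s + 4)/(s - 3)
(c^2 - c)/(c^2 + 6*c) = (c - 1)/(c + 6)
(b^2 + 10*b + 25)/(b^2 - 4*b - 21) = (b^2 + 10*b + 25)/(b^2 - 4*b - 21)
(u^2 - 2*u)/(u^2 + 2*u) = (u - 2)/(u + 2)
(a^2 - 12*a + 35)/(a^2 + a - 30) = (a - 7)/(a + 6)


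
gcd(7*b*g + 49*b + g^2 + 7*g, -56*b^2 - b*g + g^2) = 7*b + g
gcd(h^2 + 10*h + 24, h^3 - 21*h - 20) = h + 4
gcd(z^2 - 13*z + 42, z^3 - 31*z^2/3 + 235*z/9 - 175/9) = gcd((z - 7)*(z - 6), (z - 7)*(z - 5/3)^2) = z - 7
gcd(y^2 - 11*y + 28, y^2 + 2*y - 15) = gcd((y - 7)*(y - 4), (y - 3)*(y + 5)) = 1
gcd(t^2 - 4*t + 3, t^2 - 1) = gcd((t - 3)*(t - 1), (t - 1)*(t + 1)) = t - 1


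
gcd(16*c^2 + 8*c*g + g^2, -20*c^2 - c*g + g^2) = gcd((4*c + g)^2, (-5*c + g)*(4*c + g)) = 4*c + g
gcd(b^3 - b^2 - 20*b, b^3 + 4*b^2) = b^2 + 4*b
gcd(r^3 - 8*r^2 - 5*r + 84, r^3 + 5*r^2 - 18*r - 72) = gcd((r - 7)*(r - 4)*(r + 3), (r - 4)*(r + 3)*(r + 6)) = r^2 - r - 12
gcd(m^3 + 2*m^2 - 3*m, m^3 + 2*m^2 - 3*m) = m^3 + 2*m^2 - 3*m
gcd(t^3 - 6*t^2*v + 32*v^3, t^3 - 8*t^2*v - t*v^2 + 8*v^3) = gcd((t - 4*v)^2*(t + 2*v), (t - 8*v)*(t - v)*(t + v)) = 1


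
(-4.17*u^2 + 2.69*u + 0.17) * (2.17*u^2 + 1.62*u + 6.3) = -9.0489*u^4 - 0.918100000000001*u^3 - 21.5443*u^2 + 17.2224*u + 1.071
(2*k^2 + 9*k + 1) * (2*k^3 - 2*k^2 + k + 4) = 4*k^5 + 14*k^4 - 14*k^3 + 15*k^2 + 37*k + 4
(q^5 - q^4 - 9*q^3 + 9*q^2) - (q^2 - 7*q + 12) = q^5 - q^4 - 9*q^3 + 8*q^2 + 7*q - 12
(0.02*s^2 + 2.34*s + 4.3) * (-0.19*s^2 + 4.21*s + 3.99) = -0.0038*s^4 - 0.3604*s^3 + 9.1142*s^2 + 27.4396*s + 17.157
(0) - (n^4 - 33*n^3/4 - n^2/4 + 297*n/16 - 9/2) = -n^4 + 33*n^3/4 + n^2/4 - 297*n/16 + 9/2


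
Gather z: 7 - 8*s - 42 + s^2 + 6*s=s^2 - 2*s - 35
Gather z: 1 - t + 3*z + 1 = -t + 3*z + 2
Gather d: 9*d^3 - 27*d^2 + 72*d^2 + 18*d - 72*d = 9*d^3 + 45*d^2 - 54*d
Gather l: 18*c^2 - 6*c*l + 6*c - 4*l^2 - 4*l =18*c^2 + 6*c - 4*l^2 + l*(-6*c - 4)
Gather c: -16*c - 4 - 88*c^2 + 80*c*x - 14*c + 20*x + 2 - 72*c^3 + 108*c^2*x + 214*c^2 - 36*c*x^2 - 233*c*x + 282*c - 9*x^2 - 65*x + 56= -72*c^3 + c^2*(108*x + 126) + c*(-36*x^2 - 153*x + 252) - 9*x^2 - 45*x + 54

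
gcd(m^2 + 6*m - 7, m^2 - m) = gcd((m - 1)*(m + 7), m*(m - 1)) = m - 1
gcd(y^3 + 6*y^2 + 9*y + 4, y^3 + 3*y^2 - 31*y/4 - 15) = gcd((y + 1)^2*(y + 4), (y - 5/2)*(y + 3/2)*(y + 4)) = y + 4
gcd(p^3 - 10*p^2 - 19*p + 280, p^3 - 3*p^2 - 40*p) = p^2 - 3*p - 40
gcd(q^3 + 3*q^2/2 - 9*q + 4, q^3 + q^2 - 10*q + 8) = q^2 + 2*q - 8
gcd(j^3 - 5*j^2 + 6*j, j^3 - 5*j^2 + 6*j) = j^3 - 5*j^2 + 6*j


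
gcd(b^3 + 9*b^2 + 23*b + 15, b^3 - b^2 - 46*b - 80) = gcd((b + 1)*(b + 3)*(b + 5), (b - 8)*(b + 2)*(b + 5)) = b + 5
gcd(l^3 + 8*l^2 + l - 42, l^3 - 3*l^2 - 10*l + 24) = l^2 + l - 6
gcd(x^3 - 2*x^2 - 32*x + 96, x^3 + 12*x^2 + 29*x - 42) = x + 6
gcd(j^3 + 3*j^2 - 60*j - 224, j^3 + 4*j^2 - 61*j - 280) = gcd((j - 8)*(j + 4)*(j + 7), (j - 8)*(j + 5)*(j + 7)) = j^2 - j - 56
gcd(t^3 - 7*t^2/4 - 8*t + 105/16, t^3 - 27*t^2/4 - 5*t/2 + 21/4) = t - 3/4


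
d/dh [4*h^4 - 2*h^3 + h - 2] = 16*h^3 - 6*h^2 + 1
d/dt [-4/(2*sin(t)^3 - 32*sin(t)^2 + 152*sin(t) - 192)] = 2*(3*sin(t)^2 - 32*sin(t) + 76)*cos(t)/(sin(t)^3 - 16*sin(t)^2 + 76*sin(t) - 96)^2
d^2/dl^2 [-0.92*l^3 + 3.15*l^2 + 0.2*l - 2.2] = 6.3 - 5.52*l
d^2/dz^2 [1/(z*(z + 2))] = 2*(z^2 + z*(z + 2) + (z + 2)^2)/(z^3*(z + 2)^3)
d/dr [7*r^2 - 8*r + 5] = 14*r - 8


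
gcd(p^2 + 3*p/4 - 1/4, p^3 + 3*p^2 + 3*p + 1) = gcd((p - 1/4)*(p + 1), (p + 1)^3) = p + 1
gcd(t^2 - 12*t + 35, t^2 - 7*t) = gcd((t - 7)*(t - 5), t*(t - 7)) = t - 7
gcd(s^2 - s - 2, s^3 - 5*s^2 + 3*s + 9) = s + 1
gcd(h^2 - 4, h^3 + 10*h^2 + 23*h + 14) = h + 2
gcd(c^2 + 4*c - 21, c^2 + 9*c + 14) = c + 7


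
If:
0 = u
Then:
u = 0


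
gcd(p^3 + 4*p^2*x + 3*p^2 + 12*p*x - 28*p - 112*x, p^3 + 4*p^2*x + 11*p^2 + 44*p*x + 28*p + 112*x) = p^2 + 4*p*x + 7*p + 28*x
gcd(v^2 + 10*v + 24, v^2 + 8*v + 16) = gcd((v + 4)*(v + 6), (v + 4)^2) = v + 4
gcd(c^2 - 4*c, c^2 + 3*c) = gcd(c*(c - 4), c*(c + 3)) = c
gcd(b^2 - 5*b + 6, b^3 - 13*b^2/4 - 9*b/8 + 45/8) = b - 3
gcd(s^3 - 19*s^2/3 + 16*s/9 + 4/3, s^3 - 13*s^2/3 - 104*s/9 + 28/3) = s^2 - 20*s/3 + 4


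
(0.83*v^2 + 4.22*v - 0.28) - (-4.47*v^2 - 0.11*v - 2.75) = 5.3*v^2 + 4.33*v + 2.47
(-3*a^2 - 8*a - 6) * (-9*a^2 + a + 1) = 27*a^4 + 69*a^3 + 43*a^2 - 14*a - 6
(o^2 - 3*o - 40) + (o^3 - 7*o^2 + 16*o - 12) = o^3 - 6*o^2 + 13*o - 52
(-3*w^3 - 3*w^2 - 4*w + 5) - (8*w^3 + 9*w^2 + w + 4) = -11*w^3 - 12*w^2 - 5*w + 1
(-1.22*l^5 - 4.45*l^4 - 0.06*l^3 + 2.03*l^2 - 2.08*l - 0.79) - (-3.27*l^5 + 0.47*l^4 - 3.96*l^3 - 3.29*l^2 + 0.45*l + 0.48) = 2.05*l^5 - 4.92*l^4 + 3.9*l^3 + 5.32*l^2 - 2.53*l - 1.27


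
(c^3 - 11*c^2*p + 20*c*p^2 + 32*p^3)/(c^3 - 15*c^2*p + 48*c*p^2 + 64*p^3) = (-c + 4*p)/(-c + 8*p)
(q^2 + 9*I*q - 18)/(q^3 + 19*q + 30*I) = (q + 6*I)/(q^2 - 3*I*q + 10)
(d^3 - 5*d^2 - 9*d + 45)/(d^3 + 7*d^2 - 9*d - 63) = (d - 5)/(d + 7)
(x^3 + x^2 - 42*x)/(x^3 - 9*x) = (x^2 + x - 42)/(x^2 - 9)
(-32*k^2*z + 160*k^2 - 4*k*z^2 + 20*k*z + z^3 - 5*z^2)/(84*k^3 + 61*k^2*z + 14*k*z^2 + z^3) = (-8*k*z + 40*k + z^2 - 5*z)/(21*k^2 + 10*k*z + z^2)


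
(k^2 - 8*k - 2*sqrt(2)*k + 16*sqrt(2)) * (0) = 0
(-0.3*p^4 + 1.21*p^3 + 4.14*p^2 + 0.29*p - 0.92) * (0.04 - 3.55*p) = 1.065*p^5 - 4.3075*p^4 - 14.6486*p^3 - 0.8639*p^2 + 3.2776*p - 0.0368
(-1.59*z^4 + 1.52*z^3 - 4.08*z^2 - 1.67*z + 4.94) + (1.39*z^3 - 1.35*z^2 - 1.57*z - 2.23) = -1.59*z^4 + 2.91*z^3 - 5.43*z^2 - 3.24*z + 2.71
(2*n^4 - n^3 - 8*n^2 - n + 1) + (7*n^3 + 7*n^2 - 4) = 2*n^4 + 6*n^3 - n^2 - n - 3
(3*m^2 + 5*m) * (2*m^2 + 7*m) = 6*m^4 + 31*m^3 + 35*m^2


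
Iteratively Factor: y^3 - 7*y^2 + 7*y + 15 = (y - 5)*(y^2 - 2*y - 3) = (y - 5)*(y + 1)*(y - 3)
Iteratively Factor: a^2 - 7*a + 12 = (a - 4)*(a - 3)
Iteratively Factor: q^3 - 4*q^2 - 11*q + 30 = (q - 2)*(q^2 - 2*q - 15) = (q - 5)*(q - 2)*(q + 3)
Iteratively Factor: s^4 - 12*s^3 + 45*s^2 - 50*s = (s)*(s^3 - 12*s^2 + 45*s - 50) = s*(s - 2)*(s^2 - 10*s + 25) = s*(s - 5)*(s - 2)*(s - 5)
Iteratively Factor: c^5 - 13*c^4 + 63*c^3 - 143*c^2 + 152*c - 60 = (c - 2)*(c^4 - 11*c^3 + 41*c^2 - 61*c + 30) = (c - 5)*(c - 2)*(c^3 - 6*c^2 + 11*c - 6) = (c - 5)*(c - 2)^2*(c^2 - 4*c + 3) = (c - 5)*(c - 3)*(c - 2)^2*(c - 1)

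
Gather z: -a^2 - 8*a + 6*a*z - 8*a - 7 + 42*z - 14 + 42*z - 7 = -a^2 - 16*a + z*(6*a + 84) - 28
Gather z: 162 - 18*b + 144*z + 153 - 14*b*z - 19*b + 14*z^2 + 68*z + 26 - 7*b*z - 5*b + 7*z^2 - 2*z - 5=-42*b + 21*z^2 + z*(210 - 21*b) + 336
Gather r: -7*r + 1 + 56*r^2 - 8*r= 56*r^2 - 15*r + 1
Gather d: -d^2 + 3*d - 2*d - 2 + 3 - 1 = -d^2 + d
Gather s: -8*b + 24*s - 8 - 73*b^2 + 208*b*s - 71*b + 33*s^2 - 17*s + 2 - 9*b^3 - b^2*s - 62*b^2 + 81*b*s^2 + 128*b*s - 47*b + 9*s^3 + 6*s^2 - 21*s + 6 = -9*b^3 - 135*b^2 - 126*b + 9*s^3 + s^2*(81*b + 39) + s*(-b^2 + 336*b - 14)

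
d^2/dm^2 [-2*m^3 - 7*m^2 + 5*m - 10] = -12*m - 14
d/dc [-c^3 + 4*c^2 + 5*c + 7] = -3*c^2 + 8*c + 5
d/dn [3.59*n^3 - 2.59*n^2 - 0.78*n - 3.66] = 10.77*n^2 - 5.18*n - 0.78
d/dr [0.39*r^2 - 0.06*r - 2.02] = 0.78*r - 0.06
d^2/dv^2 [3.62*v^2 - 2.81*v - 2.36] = 7.24000000000000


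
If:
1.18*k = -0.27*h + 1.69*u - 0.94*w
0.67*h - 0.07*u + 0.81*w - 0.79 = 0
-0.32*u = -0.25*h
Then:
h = 1.28390045708481 - 1.31640426612494*w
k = 1.1427938125694 - 1.96833547098674*w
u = 1.00304723209751 - 1.02844083291011*w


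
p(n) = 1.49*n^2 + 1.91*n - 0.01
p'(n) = 2.98*n + 1.91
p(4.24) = 34.88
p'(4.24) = 14.55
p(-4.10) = 17.21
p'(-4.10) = -10.31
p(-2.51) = 4.58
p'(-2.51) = -5.57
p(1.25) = 4.71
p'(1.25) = 5.64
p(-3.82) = 14.44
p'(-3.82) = -9.47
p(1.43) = 5.77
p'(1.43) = 6.17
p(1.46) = 5.95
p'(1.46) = 6.26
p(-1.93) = 1.85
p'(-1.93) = -3.84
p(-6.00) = 42.17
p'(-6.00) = -15.97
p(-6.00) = 42.17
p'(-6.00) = -15.97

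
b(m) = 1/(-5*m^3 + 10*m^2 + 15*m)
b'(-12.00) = 0.00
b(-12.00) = 0.00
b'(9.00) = 0.00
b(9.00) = 0.00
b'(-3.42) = 0.00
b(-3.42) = 0.00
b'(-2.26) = 0.02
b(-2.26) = 0.01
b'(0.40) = -0.39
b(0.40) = 0.14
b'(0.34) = -0.55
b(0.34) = 0.17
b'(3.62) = 0.04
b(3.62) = -0.02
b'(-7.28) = 0.00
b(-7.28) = 0.00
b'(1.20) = -0.03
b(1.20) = 0.04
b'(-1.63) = 0.10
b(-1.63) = 0.04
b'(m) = (15*m^2 - 20*m - 15)/(-5*m^3 + 10*m^2 + 15*m)^2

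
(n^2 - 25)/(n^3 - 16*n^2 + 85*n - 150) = (n + 5)/(n^2 - 11*n + 30)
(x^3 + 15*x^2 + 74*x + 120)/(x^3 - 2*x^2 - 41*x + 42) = (x^2 + 9*x + 20)/(x^2 - 8*x + 7)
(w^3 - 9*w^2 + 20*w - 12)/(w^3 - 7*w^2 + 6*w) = (w - 2)/w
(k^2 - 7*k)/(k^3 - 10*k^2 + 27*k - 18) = k*(k - 7)/(k^3 - 10*k^2 + 27*k - 18)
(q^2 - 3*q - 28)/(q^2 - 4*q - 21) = (q + 4)/(q + 3)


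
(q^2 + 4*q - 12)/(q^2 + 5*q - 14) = (q + 6)/(q + 7)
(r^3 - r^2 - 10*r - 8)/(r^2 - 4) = (r^2 - 3*r - 4)/(r - 2)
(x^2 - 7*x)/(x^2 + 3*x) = (x - 7)/(x + 3)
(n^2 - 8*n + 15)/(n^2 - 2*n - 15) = (n - 3)/(n + 3)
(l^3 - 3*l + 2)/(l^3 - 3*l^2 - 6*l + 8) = (l - 1)/(l - 4)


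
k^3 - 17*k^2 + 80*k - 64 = (k - 8)^2*(k - 1)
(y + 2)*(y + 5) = y^2 + 7*y + 10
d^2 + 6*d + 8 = (d + 2)*(d + 4)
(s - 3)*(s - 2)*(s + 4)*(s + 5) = s^4 + 4*s^3 - 19*s^2 - 46*s + 120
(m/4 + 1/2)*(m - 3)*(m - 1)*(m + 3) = m^4/4 + m^3/4 - 11*m^2/4 - 9*m/4 + 9/2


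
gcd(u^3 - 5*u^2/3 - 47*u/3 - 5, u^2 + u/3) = u + 1/3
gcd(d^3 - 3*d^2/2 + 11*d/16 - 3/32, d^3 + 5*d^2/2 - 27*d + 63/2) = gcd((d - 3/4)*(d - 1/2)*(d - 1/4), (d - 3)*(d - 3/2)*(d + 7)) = 1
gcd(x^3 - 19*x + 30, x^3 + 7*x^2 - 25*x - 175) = x + 5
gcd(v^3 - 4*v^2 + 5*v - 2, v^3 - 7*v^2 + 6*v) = v - 1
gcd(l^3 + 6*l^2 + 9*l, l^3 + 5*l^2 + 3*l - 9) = l^2 + 6*l + 9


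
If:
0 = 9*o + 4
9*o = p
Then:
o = -4/9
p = -4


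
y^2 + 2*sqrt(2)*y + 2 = (y + sqrt(2))^2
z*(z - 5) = z^2 - 5*z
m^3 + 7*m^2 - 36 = (m - 2)*(m + 3)*(m + 6)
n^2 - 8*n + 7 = (n - 7)*(n - 1)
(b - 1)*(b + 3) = b^2 + 2*b - 3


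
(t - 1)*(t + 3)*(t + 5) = t^3 + 7*t^2 + 7*t - 15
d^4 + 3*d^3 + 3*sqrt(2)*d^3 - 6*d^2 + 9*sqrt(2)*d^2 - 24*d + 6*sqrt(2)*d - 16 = (d + 1)*(d + 2)*(d - sqrt(2))*(d + 4*sqrt(2))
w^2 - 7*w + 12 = (w - 4)*(w - 3)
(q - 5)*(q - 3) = q^2 - 8*q + 15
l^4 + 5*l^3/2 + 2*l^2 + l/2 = l*(l + 1/2)*(l + 1)^2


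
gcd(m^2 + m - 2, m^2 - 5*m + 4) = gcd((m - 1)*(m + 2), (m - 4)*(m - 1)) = m - 1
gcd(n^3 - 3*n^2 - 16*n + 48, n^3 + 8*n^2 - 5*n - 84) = n^2 + n - 12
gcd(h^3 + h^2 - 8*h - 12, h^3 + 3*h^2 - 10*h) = 1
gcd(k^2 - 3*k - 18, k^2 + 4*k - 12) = 1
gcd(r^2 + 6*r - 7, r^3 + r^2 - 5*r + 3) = r - 1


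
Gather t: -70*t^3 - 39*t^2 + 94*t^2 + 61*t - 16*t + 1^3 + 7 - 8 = -70*t^3 + 55*t^2 + 45*t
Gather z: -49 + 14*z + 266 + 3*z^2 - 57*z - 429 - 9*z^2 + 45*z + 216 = -6*z^2 + 2*z + 4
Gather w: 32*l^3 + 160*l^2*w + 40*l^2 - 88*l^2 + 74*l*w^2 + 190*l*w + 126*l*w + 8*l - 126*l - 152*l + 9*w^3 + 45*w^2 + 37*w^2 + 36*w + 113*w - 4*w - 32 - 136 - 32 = 32*l^3 - 48*l^2 - 270*l + 9*w^3 + w^2*(74*l + 82) + w*(160*l^2 + 316*l + 145) - 200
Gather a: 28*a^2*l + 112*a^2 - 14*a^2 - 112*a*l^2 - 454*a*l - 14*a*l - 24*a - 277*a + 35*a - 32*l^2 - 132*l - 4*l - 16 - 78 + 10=a^2*(28*l + 98) + a*(-112*l^2 - 468*l - 266) - 32*l^2 - 136*l - 84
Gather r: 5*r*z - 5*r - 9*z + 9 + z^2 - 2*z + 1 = r*(5*z - 5) + z^2 - 11*z + 10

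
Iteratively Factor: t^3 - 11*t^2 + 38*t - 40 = (t - 4)*(t^2 - 7*t + 10) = (t - 5)*(t - 4)*(t - 2)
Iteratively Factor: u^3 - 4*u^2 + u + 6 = (u + 1)*(u^2 - 5*u + 6) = (u - 2)*(u + 1)*(u - 3)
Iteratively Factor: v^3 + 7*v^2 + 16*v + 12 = (v + 3)*(v^2 + 4*v + 4) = (v + 2)*(v + 3)*(v + 2)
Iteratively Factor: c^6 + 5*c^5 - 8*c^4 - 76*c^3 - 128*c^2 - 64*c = (c + 2)*(c^5 + 3*c^4 - 14*c^3 - 48*c^2 - 32*c) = (c - 4)*(c + 2)*(c^4 + 7*c^3 + 14*c^2 + 8*c) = c*(c - 4)*(c + 2)*(c^3 + 7*c^2 + 14*c + 8) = c*(c - 4)*(c + 2)^2*(c^2 + 5*c + 4) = c*(c - 4)*(c + 2)^2*(c + 4)*(c + 1)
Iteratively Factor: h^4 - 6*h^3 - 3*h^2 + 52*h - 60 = (h - 2)*(h^3 - 4*h^2 - 11*h + 30) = (h - 2)^2*(h^2 - 2*h - 15) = (h - 5)*(h - 2)^2*(h + 3)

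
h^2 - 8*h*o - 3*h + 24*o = (h - 3)*(h - 8*o)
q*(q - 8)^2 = q^3 - 16*q^2 + 64*q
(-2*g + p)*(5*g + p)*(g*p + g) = -10*g^3*p - 10*g^3 + 3*g^2*p^2 + 3*g^2*p + g*p^3 + g*p^2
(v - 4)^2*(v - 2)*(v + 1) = v^4 - 9*v^3 + 22*v^2 - 32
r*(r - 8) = r^2 - 8*r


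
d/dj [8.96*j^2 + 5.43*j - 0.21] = 17.92*j + 5.43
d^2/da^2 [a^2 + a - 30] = 2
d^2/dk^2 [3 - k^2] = -2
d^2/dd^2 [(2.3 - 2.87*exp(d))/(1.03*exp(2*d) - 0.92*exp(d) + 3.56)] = (-3.044783*exp(4*d) + 7.040668*exp(3*d) + 56.603856*exp(2*d) - 41.187664*exp(d) - 28.840272)*exp(d)/(1.092727*exp(6*d) - 2.928084*exp(5*d) + 13.945788*exp(4*d) - 21.019424*exp(3*d) + 48.200976*exp(2*d) - 34.979136*exp(d) + 45.118016)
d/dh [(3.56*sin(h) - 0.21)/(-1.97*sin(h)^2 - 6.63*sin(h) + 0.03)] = (7.0132*sin(h)^2 - 0.827400000000001*sin(h) - 1.2855)*cos(h)/(3.8809*sin(h)^4 + 26.1222*sin(h)^3 + 43.8387*sin(h)^2 - 0.3978*sin(h) + 0.0009)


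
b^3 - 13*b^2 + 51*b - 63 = (b - 7)*(b - 3)^2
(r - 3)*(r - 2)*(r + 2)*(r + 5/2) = r^4 - r^3/2 - 23*r^2/2 + 2*r + 30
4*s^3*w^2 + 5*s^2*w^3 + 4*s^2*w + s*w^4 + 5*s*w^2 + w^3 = w*(s + w)*(4*s + w)*(s*w + 1)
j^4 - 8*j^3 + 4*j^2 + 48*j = j*(j - 6)*(j - 4)*(j + 2)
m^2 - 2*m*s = m*(m - 2*s)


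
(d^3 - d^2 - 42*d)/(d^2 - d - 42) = d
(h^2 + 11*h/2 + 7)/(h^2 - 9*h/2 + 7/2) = (2*h^2 + 11*h + 14)/(2*h^2 - 9*h + 7)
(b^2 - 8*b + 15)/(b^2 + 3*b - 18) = (b - 5)/(b + 6)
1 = 1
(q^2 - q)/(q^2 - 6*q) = (q - 1)/(q - 6)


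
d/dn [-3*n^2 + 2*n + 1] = 2 - 6*n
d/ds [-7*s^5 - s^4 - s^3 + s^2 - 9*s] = -35*s^4 - 4*s^3 - 3*s^2 + 2*s - 9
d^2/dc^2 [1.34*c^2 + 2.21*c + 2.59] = 2.68000000000000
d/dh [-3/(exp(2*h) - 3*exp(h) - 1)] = (6*exp(h) - 9)*exp(h)/(-exp(2*h) + 3*exp(h) + 1)^2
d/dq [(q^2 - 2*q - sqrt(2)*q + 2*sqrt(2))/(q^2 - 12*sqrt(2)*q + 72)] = (-11*sqrt(2)*q^2 + 2*q^2 - 4*sqrt(2)*q + 144*q - 72*sqrt(2) - 96)/(q^4 - 24*sqrt(2)*q^3 + 432*q^2 - 1728*sqrt(2)*q + 5184)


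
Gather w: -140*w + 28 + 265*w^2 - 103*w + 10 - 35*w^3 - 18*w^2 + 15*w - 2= -35*w^3 + 247*w^2 - 228*w + 36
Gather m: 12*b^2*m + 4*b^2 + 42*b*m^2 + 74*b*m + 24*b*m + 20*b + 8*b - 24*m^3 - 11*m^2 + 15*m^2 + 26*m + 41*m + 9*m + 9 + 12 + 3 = 4*b^2 + 28*b - 24*m^3 + m^2*(42*b + 4) + m*(12*b^2 + 98*b + 76) + 24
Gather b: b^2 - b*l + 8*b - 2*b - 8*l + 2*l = b^2 + b*(6 - l) - 6*l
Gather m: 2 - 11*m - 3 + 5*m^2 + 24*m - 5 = 5*m^2 + 13*m - 6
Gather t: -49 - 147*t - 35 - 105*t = -252*t - 84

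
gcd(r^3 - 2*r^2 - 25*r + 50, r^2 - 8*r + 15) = r - 5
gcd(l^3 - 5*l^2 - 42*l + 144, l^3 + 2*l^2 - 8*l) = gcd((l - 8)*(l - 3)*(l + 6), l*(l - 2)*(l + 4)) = 1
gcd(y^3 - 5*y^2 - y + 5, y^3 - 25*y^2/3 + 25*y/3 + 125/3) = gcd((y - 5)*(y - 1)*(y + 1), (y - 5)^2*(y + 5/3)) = y - 5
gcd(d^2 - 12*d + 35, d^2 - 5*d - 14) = d - 7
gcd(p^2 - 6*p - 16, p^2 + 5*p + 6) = p + 2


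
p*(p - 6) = p^2 - 6*p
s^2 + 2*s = s*(s + 2)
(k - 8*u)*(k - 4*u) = k^2 - 12*k*u + 32*u^2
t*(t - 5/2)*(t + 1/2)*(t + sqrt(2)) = t^4 - 2*t^3 + sqrt(2)*t^3 - 2*sqrt(2)*t^2 - 5*t^2/4 - 5*sqrt(2)*t/4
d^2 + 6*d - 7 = (d - 1)*(d + 7)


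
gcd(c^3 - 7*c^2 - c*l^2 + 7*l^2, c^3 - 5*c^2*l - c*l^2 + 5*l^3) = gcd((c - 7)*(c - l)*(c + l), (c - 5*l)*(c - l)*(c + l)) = c^2 - l^2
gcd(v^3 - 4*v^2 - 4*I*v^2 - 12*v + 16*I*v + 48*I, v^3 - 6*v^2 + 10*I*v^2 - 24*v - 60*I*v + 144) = v - 6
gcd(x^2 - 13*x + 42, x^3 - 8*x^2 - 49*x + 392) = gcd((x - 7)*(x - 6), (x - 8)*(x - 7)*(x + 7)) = x - 7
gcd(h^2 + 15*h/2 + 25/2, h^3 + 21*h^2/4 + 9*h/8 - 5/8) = h + 5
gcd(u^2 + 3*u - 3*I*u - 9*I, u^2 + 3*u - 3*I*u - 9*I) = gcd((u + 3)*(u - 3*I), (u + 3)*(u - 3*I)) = u^2 + u*(3 - 3*I) - 9*I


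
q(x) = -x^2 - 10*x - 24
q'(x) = -2*x - 10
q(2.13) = -49.84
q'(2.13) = -14.26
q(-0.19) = -22.14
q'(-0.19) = -9.62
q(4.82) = -95.43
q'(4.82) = -19.64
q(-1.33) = -12.47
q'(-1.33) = -7.34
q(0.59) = -30.25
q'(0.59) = -11.18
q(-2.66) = -4.48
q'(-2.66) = -4.68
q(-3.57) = -1.04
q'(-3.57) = -2.86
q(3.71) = -74.86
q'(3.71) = -17.42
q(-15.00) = -99.00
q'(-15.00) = 20.00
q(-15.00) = -99.00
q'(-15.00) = 20.00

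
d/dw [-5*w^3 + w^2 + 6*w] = -15*w^2 + 2*w + 6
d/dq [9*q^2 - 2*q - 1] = 18*q - 2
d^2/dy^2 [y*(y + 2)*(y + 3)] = 6*y + 10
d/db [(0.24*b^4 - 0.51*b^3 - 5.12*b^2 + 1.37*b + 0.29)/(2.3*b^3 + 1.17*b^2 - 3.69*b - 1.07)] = (0.552*b^6 + 0.5616*b^5 + 8.5225*b^4 - 3.5654*b^3 + 16.926*b^2 + 10.2782*b - 0.3958)/(5.29*b^6 + 5.382*b^5 - 15.6051*b^4 - 13.5566*b^3 + 11.1123*b^2 + 7.8966*b + 1.1449)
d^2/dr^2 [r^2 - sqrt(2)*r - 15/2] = 2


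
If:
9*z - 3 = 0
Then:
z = 1/3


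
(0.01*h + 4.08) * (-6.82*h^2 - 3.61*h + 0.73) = -0.0682*h^3 - 27.8617*h^2 - 14.7215*h + 2.9784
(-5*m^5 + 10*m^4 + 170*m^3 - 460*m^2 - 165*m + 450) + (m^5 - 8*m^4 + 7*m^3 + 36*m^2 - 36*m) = -4*m^5 + 2*m^4 + 177*m^3 - 424*m^2 - 201*m + 450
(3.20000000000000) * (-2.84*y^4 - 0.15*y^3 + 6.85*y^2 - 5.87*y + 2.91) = -9.088*y^4 - 0.48*y^3 + 21.92*y^2 - 18.784*y + 9.312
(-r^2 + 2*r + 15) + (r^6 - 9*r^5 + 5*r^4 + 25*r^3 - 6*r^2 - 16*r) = r^6 - 9*r^5 + 5*r^4 + 25*r^3 - 7*r^2 - 14*r + 15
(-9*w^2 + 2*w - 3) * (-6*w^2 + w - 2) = 54*w^4 - 21*w^3 + 38*w^2 - 7*w + 6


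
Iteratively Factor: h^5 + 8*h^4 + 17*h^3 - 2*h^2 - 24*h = (h)*(h^4 + 8*h^3 + 17*h^2 - 2*h - 24) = h*(h + 4)*(h^3 + 4*h^2 + h - 6) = h*(h + 3)*(h + 4)*(h^2 + h - 2) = h*(h - 1)*(h + 3)*(h + 4)*(h + 2)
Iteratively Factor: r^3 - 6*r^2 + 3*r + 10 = (r + 1)*(r^2 - 7*r + 10) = (r - 2)*(r + 1)*(r - 5)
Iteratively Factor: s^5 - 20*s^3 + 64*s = (s - 2)*(s^4 + 2*s^3 - 16*s^2 - 32*s) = (s - 4)*(s - 2)*(s^3 + 6*s^2 + 8*s) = (s - 4)*(s - 2)*(s + 4)*(s^2 + 2*s) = s*(s - 4)*(s - 2)*(s + 4)*(s + 2)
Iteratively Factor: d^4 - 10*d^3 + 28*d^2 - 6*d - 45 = (d + 1)*(d^3 - 11*d^2 + 39*d - 45) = (d - 3)*(d + 1)*(d^2 - 8*d + 15) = (d - 3)^2*(d + 1)*(d - 5)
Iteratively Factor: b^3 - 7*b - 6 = (b + 2)*(b^2 - 2*b - 3) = (b + 1)*(b + 2)*(b - 3)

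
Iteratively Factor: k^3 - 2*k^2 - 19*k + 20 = (k + 4)*(k^2 - 6*k + 5) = (k - 5)*(k + 4)*(k - 1)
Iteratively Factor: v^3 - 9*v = (v + 3)*(v^2 - 3*v) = (v - 3)*(v + 3)*(v)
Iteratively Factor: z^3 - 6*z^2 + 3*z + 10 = (z + 1)*(z^2 - 7*z + 10) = (z - 2)*(z + 1)*(z - 5)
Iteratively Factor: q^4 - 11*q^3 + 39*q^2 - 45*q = (q - 3)*(q^3 - 8*q^2 + 15*q) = (q - 3)^2*(q^2 - 5*q) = (q - 5)*(q - 3)^2*(q)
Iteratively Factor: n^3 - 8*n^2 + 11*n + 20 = (n + 1)*(n^2 - 9*n + 20) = (n - 4)*(n + 1)*(n - 5)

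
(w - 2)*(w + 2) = w^2 - 4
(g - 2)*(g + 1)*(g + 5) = g^3 + 4*g^2 - 7*g - 10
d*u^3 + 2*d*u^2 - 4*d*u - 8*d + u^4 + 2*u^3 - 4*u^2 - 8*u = (d + u)*(u - 2)*(u + 2)^2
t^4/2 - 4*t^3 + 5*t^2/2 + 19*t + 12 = (t/2 + 1/2)*(t - 6)*(t - 4)*(t + 1)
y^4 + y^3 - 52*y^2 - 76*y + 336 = (y - 7)*(y - 2)*(y + 4)*(y + 6)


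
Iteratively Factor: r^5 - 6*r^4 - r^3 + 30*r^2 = (r + 2)*(r^4 - 8*r^3 + 15*r^2) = r*(r + 2)*(r^3 - 8*r^2 + 15*r) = r*(r - 3)*(r + 2)*(r^2 - 5*r) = r^2*(r - 3)*(r + 2)*(r - 5)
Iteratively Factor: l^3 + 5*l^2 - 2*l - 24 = (l + 3)*(l^2 + 2*l - 8) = (l + 3)*(l + 4)*(l - 2)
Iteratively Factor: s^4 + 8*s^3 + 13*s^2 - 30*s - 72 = (s + 3)*(s^3 + 5*s^2 - 2*s - 24) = (s + 3)*(s + 4)*(s^2 + s - 6) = (s + 3)^2*(s + 4)*(s - 2)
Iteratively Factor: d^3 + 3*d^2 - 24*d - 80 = (d - 5)*(d^2 + 8*d + 16) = (d - 5)*(d + 4)*(d + 4)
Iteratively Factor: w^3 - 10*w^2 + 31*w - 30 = (w - 2)*(w^2 - 8*w + 15) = (w - 5)*(w - 2)*(w - 3)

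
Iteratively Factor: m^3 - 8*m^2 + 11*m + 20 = (m + 1)*(m^2 - 9*m + 20) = (m - 4)*(m + 1)*(m - 5)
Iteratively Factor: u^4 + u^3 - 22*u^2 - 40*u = (u - 5)*(u^3 + 6*u^2 + 8*u) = (u - 5)*(u + 2)*(u^2 + 4*u) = (u - 5)*(u + 2)*(u + 4)*(u)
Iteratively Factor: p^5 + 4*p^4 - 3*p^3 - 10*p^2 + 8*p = (p - 1)*(p^4 + 5*p^3 + 2*p^2 - 8*p) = (p - 1)*(p + 2)*(p^3 + 3*p^2 - 4*p) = p*(p - 1)*(p + 2)*(p^2 + 3*p - 4) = p*(p - 1)^2*(p + 2)*(p + 4)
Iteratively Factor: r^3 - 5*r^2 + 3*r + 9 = (r - 3)*(r^2 - 2*r - 3) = (r - 3)*(r + 1)*(r - 3)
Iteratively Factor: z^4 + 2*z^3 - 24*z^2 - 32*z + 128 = (z - 4)*(z^3 + 6*z^2 - 32) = (z - 4)*(z + 4)*(z^2 + 2*z - 8) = (z - 4)*(z - 2)*(z + 4)*(z + 4)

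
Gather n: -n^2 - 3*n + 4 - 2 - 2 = -n^2 - 3*n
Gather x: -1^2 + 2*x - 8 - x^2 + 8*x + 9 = -x^2 + 10*x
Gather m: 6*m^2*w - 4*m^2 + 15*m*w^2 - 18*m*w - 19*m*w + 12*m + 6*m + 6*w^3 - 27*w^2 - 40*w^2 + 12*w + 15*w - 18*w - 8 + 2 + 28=m^2*(6*w - 4) + m*(15*w^2 - 37*w + 18) + 6*w^3 - 67*w^2 + 9*w + 22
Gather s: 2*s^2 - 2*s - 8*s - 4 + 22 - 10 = 2*s^2 - 10*s + 8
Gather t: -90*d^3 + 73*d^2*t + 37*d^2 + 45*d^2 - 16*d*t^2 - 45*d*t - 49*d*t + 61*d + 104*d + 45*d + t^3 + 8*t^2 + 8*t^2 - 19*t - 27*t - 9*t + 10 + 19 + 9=-90*d^3 + 82*d^2 + 210*d + t^3 + t^2*(16 - 16*d) + t*(73*d^2 - 94*d - 55) + 38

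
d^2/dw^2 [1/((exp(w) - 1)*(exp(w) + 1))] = 4*(exp(2*w) + 1)*exp(2*w)/(exp(6*w) - 3*exp(4*w) + 3*exp(2*w) - 1)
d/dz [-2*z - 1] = -2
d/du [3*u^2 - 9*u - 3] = 6*u - 9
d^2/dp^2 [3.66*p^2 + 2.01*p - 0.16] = 7.32000000000000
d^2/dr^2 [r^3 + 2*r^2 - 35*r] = 6*r + 4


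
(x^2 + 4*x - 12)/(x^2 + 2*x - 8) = (x + 6)/(x + 4)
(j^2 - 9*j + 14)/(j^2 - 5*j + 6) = (j - 7)/(j - 3)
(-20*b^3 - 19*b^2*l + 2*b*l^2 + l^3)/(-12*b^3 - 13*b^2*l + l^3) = (5*b + l)/(3*b + l)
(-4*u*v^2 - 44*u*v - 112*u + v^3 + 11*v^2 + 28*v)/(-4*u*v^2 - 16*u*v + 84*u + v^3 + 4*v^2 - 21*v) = (v + 4)/(v - 3)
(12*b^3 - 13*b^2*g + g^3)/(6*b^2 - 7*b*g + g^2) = (12*b^2 - b*g - g^2)/(6*b - g)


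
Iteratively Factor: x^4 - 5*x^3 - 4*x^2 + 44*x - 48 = (x - 2)*(x^3 - 3*x^2 - 10*x + 24) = (x - 4)*(x - 2)*(x^2 + x - 6) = (x - 4)*(x - 2)^2*(x + 3)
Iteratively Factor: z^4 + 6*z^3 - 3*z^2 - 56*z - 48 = (z + 4)*(z^3 + 2*z^2 - 11*z - 12) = (z + 4)^2*(z^2 - 2*z - 3) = (z - 3)*(z + 4)^2*(z + 1)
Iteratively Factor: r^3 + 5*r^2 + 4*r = (r + 1)*(r^2 + 4*r) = r*(r + 1)*(r + 4)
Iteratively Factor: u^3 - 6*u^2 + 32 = (u - 4)*(u^2 - 2*u - 8) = (u - 4)*(u + 2)*(u - 4)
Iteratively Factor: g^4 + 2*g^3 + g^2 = (g)*(g^3 + 2*g^2 + g) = g*(g + 1)*(g^2 + g) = g*(g + 1)^2*(g)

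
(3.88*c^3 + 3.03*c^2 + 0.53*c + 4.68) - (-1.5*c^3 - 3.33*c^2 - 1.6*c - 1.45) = 5.38*c^3 + 6.36*c^2 + 2.13*c + 6.13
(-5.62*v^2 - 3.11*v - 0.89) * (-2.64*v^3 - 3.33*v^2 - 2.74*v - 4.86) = 14.8368*v^5 + 26.925*v^4 + 28.1047*v^3 + 38.7983*v^2 + 17.5532*v + 4.3254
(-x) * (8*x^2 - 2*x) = -8*x^3 + 2*x^2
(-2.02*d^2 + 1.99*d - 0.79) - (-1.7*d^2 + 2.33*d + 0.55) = -0.32*d^2 - 0.34*d - 1.34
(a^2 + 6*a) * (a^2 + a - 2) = a^4 + 7*a^3 + 4*a^2 - 12*a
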